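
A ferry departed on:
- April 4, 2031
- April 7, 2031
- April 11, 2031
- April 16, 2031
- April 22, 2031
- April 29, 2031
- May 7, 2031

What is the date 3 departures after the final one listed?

Intervals are 3, 4, 5, 6, 7, 8 days — an arithmetic progression with common difference 1.
Next gap: 9 days. May 7, 2031 + 9 days = May 16, 2031.
Next gap: 10 days. May 16, 2031 + 10 days = May 26, 2031.
Next gap: 11 days. May 26, 2031 + 11 days = June 6, 2031.

June 6, 2031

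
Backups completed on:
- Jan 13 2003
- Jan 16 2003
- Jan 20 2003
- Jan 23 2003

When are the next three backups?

Gaps: 3, 4, 3 days — not constant, but cyclic with period 2.
The events fall on every Monday and Thursday.
Next Monday: Jan 27 2003.
Next Thursday: Jan 30 2003.
The following Monday is Feb 3 2003.

Jan 27 2003, Jan 30 2003, Feb 3 2003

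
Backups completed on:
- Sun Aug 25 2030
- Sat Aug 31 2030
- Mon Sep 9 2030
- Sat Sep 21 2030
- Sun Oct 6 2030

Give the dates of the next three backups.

Thu Oct 24 2030, Thu Nov 14 2030, Sun Dec 8 2030

Intervals are 6, 9, 12, 15 days — an arithmetic progression with common difference 3.
Next gap: 18 days. Sun Oct 6 2030 + 18 days = Thu Oct 24 2030.
Next gap: 21 days. Thu Oct 24 2030 + 21 days = Thu Nov 14 2030.
Next gap: 24 days. Thu Nov 14 2030 + 24 days = Sun Dec 8 2030.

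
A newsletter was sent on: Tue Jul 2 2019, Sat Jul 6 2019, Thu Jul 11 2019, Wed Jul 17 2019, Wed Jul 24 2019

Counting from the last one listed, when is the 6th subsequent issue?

Gaps: 4, 5, 6, 7 days — each gap is 1 larger than the previous one.
Next gap: 8 days. Wed Jul 24 2019 + 8 days = Thu Aug 1 2019.
Next gap: 9 days. Thu Aug 1 2019 + 9 days = Sat Aug 10 2019.
Next gap: 10 days. Sat Aug 10 2019 + 10 days = Tue Aug 20 2019.
Next gap: 11 days. Tue Aug 20 2019 + 11 days = Sat Aug 31 2019.
Next gap: 12 days. Sat Aug 31 2019 + 12 days = Thu Sep 12 2019.
Next gap: 13 days. Thu Sep 12 2019 + 13 days = Wed Sep 25 2019.

Wed Sep 25 2019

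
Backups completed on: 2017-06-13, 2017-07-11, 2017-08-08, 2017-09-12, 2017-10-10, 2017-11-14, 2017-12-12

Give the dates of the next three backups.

2018-01-09, 2018-02-13, 2018-03-13

These are Tuesdays at 28- or 35-day spacing (28, 28, 35, 28, 35, 28).
The pattern: 2nd Tuesday of the month.
2nd Tuesday of January 2018: 2018-01-09.
2nd Tuesday of February 2018: 2018-02-13.
March 2018 — 2nd Tuesday is 2018-03-13.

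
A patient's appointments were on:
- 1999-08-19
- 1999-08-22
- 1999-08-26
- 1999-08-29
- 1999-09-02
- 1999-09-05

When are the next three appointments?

The gap pattern 3, 4, 3, 4, 3 repeats every 2 events.
These are the Thursdays and Sundays of each week.
Next Thursday: 1999-09-09.
The following Sunday is 1999-09-12.
The following Thursday is 1999-09-16.

1999-09-09, 1999-09-12, 1999-09-16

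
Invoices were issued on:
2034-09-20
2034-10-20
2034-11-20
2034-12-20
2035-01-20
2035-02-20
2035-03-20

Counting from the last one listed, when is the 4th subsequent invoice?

The day-of-month is always 20 (30, 31, 30, 31, 31, 28 days between events).
So this recurs on the 20th of each month.
Next: April 2035 → 2035-04-20.
Next: May 2035 → 2035-05-20.
Next: June 2035 → 2035-06-20.
Next: July 2035 → 2035-07-20.

2035-07-20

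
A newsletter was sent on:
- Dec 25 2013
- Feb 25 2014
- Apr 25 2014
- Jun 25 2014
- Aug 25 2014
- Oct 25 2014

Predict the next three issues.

Gaps: 62, 59, 61, 61, 61 days — not constant. Every event is on the 25th of the month.
Pattern: the 25th of every 2 months.
Next: December 2014 → Dec 25 2014.
February 2015: Feb 25 2015.
April 2015: Apr 25 2015.

Dec 25 2014, Feb 25 2015, Apr 25 2015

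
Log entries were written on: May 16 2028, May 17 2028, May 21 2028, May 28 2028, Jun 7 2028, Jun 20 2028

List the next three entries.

Intervals are 1, 4, 7, 10, 13 days — an arithmetic progression with common difference 3.
Next gap: 16 days. Jun 20 2028 + 16 days = Jul 6 2028.
Next gap: 19 days. Jul 6 2028 + 19 days = Jul 25 2028.
Next gap: 22 days. Jul 25 2028 + 22 days = Aug 16 2028.

Jul 6 2028, Jul 25 2028, Aug 16 2028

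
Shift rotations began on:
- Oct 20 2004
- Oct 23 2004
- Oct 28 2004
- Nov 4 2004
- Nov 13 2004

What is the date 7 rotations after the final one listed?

Mar 12 2005

Gaps: 3, 5, 7, 9 days — each gap is 2 larger than the previous one.
Next gap: 11 days. Nov 13 2004 + 11 days = Nov 24 2004.
Next gap: 13 days. Nov 24 2004 + 13 days = Dec 7 2004.
Next gap: 15 days. Dec 7 2004 + 15 days = Dec 22 2004.
Next gap: 17 days. Dec 22 2004 + 17 days = Jan 8 2005.
Next gap: 19 days. Jan 8 2005 + 19 days = Jan 27 2005.
Next gap: 21 days. Jan 27 2005 + 21 days = Feb 17 2005.
Next gap: 23 days. Feb 17 2005 + 23 days = Mar 12 2005.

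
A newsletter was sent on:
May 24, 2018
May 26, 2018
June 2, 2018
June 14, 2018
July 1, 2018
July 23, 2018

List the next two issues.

The spacing grows by 5 each time: 2, 7, 12, 17, 22 days.
Next gap: 27 days. July 23, 2018 + 27 days = August 19, 2018.
Next gap: 32 days. August 19, 2018 + 32 days = September 20, 2018.

August 19, 2018; September 20, 2018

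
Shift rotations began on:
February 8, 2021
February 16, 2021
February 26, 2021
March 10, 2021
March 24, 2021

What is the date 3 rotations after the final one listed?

May 17, 2021

Intervals are 8, 10, 12, 14 days — an arithmetic progression with common difference 2.
Next gap: 16 days. March 24, 2021 + 16 days = April 9, 2021.
Next gap: 18 days. April 9, 2021 + 18 days = April 27, 2021.
Next gap: 20 days. April 27, 2021 + 20 days = May 17, 2021.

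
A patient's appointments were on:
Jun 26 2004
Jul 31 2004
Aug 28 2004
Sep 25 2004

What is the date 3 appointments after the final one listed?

These are Saturdays with 35, 28, 28-day gaps.
Each is the final Saturday of its month — Jul 31 2004 is past the 28th, so '4th Saturday' doesn't fit.
Last Saturday of October 2004: Oct 30 2004.
Last Saturday of November 2004: Nov 27 2004.
December 2004 ends with Saturday Dec 25 2004.

Dec 25 2004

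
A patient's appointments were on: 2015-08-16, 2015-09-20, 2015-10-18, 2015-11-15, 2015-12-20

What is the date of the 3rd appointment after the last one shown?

2016-03-20

Gaps: 35, 28, 28, 35 days — a mix of 28 and 35. Every date is a Sunday.
Each is the 3rd Sunday of its month.
January 2016 — 3rd Sunday is 2016-01-17.
3rd Sunday of February 2016: 2016-02-21.
3rd Sunday of March 2016: 2016-03-20.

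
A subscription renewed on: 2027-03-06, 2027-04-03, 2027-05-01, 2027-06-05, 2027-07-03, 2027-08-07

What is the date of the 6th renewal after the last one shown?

These are Saturdays at 28- or 35-day spacing (28, 28, 35, 28, 35).
The pattern: 1st Saturday of the month.
September 2027 — 1st Saturday is 2027-09-04.
October 2027 — 1st Saturday is 2027-10-02.
November 2027 — 1st Saturday is 2027-11-06.
December 2027 — 1st Saturday is 2027-12-04.
January 2028 — 1st Saturday is 2028-01-01.
1st Saturday of February 2028: 2028-02-05.

2028-02-05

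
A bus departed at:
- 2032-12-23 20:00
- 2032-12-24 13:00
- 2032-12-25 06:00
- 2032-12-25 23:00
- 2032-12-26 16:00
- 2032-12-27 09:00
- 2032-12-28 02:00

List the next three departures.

Spacing: 17, 17, 17, 17, 17, 17 h — constant 17 h.
2032-12-28 02:00 + 17 h = 2032-12-28 19:00.
2032-12-28 19:00 + 17 h = 2032-12-29 12:00.
2032-12-29 12:00 + 17 h = 2032-12-30 05:00.

2032-12-28 19:00, 2032-12-29 12:00, 2032-12-30 05:00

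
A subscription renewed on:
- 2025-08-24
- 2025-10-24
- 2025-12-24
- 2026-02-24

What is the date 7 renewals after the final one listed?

Each date is the 24th; the gaps (61, 61, 62) track the month lengths.
The rule is the 24th of every 2 months.
April 2026: 2026-04-24.
June 2026: 2026-06-24.
Next: August 2026 → 2026-08-24.
October 2026: 2026-10-24.
Next: December 2026 → 2026-12-24.
Next: February 2027 → 2027-02-24.
Next: April 2027 → 2027-04-24.

2027-04-24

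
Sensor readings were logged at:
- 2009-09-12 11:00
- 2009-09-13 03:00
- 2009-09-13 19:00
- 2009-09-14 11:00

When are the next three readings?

2009-09-15 03:00, 2009-09-15 19:00, 2009-09-16 11:00

Gaps: 16, 16, 16 hours — each event is 16 hours after the previous one.
2009-09-14 11:00 + 16 h = 2009-09-15 03:00.
2009-09-15 03:00 + 16 h = 2009-09-15 19:00.
2009-09-15 19:00 + 16 h = 2009-09-16 11:00.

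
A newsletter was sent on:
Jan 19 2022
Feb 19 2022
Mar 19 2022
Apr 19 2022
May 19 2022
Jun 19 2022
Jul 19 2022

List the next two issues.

Aug 19 2022, Sep 19 2022

Each date is the 19th; the gaps (31, 28, 31, 30, 31, 30) track the month lengths.
The rule is the 19th of each month.
August 2022: Aug 19 2022.
Next: September 2022 → Sep 19 2022.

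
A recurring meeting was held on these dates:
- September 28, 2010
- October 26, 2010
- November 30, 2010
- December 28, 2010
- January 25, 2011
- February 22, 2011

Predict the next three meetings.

These are Tuesdays with 28, 35, 28, 28, 28-day gaps.
Each is the final Tuesday of its month — November 30, 2010 is past the 28th, so '4th Tuesday' doesn't fit.
March 2011 ends with Tuesday March 29, 2011.
April 2011 ends with Tuesday April 26, 2011.
May 2011 ends with Tuesday May 31, 2011.

March 29, 2011; April 26, 2011; May 31, 2011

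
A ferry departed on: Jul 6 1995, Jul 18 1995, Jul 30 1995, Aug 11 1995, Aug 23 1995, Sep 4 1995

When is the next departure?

Every event comes 12 days after the last (12, 12, 12, 12, 12).
Sep 4 1995 + 12 days = Sep 16 1995.

Sep 16 1995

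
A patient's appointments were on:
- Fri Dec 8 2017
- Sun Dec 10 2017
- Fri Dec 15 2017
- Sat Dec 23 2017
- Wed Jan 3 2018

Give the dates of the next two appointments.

Intervals are 2, 5, 8, 11 days — an arithmetic progression with common difference 3.
Next gap: 14 days. Wed Jan 3 2018 + 14 days = Wed Jan 17 2018.
Next gap: 17 days. Wed Jan 17 2018 + 17 days = Sat Feb 3 2018.

Wed Jan 17 2018, Sat Feb 3 2018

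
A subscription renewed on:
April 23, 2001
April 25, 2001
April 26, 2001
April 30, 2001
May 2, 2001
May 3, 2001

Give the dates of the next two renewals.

May 7, 2001; May 9, 2001

Gaps: 2, 1, 4, 2, 1 days — not constant, but cyclic with period 3.
The events fall on every Monday, Wednesday and Thursday.
The following Monday is May 7, 2001.
Next Wednesday: May 9, 2001.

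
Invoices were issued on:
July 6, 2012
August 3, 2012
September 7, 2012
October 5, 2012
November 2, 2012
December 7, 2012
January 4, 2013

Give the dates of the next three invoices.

February 1, 2013; March 1, 2013; April 5, 2013

Gaps: 28, 35, 28, 28, 35, 28 days — a mix of 28 and 35. Every date is a Friday.
Each is the 1st Friday of its month.
February 2013 — 1st Friday is February 1, 2013.
March 2013 — 1st Friday is March 1, 2013.
April 2013 — 1st Friday is April 5, 2013.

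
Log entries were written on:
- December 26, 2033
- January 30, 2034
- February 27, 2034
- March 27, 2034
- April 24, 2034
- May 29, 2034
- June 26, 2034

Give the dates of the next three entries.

July 31, 2034; August 28, 2034; September 25, 2034

These are Mondays with 35, 28, 28, 28, 35, 28-day gaps.
Each is the final Monday of its month — January 30, 2034 is past the 28th, so '4th Monday' doesn't fit.
Last Monday of July 2034: July 31, 2034.
August 2034 ends with Monday August 28, 2034.
Last Monday of September 2034: September 25, 2034.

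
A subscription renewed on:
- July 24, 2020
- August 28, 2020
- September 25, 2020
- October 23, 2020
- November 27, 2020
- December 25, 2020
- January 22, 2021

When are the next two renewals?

Gaps: 35, 28, 28, 35, 28, 28 days — a mix of 28 and 35. Every date is a Friday.
Each is the 4th Friday of its month.
February 2021 — 4th Friday is February 26, 2021.
March 2021 — 4th Friday is March 26, 2021.

February 26, 2021; March 26, 2021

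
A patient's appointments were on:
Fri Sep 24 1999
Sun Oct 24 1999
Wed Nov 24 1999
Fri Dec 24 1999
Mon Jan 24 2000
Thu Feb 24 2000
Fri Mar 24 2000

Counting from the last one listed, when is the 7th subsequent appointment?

Tue Oct 24 2000

Gaps: 30, 31, 30, 31, 31, 29 days — not constant. Every event is on the 24th of the month.
Pattern: the 24th of each month.
April 2000: Mon Apr 24 2000.
Next: May 2000 → Wed May 24 2000.
June 2000: Sat Jun 24 2000.
July 2000: Mon Jul 24 2000.
Next: August 2000 → Thu Aug 24 2000.
Next: September 2000 → Sun Sep 24 2000.
Next: October 2000 → Tue Oct 24 2000.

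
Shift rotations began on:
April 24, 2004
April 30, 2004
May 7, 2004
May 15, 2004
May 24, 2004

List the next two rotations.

June 3, 2004; June 14, 2004

Intervals are 6, 7, 8, 9 days — an arithmetic progression with common difference 1.
Next gap: 10 days. May 24, 2004 + 10 days = June 3, 2004.
Next gap: 11 days. June 3, 2004 + 11 days = June 14, 2004.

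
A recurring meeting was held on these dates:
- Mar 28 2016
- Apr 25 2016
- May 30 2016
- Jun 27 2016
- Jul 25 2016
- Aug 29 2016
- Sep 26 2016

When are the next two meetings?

Every date is a Monday; gaps 28, 35, 28, 28, 35, 28 days.
Each is the last Monday of its month (at least one falls on the 29th or later, ruling out '4th Monday').
October 2016 ends with Monday Oct 31 2016.
Last Monday of November 2016: Nov 28 2016.

Oct 31 2016, Nov 28 2016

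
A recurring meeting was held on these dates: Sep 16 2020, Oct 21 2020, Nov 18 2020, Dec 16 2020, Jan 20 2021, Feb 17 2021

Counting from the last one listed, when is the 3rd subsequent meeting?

May 19 2021

These are Wednesdays at 28- or 35-day spacing (35, 28, 28, 35, 28).
The pattern: 3rd Wednesday of the month.
3rd Wednesday of March 2021: Mar 17 2021.
3rd Wednesday of April 2021: Apr 21 2021.
3rd Wednesday of May 2021: May 19 2021.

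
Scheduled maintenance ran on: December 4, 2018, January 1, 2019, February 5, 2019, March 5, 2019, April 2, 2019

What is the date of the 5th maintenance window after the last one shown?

Gaps: 28, 35, 28, 28 days — a mix of 28 and 35. Every date is a Tuesday.
Each is the 1st Tuesday of its month.
May 2019 — 1st Tuesday is May 7, 2019.
June 2019 — 1st Tuesday is June 4, 2019.
1st Tuesday of July 2019: July 2, 2019.
1st Tuesday of August 2019: August 6, 2019.
1st Tuesday of September 2019: September 3, 2019.

September 3, 2019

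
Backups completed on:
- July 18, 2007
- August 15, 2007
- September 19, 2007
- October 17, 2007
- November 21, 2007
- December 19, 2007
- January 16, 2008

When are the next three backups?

February 20, 2008; March 19, 2008; April 16, 2008

These are Wednesdays at 28- or 35-day spacing (28, 35, 28, 35, 28, 28).
The pattern: 3rd Wednesday of the month.
3rd Wednesday of February 2008: February 20, 2008.
March 2008 — 3rd Wednesday is March 19, 2008.
April 2008 — 3rd Wednesday is April 16, 2008.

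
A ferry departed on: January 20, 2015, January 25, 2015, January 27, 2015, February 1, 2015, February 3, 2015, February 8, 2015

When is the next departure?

The gap pattern 5, 2, 5, 2, 5 repeats every 2 events.
These are the Tuesdays and Sundays of each week.
The following Tuesday is February 10, 2015.

February 10, 2015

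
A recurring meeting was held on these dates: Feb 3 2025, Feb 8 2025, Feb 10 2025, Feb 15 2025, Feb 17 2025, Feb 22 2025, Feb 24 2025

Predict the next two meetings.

Mar 1 2025, Mar 3 2025

The gap pattern 5, 2, 5, 2, 5, 2 repeats every 2 events.
These are the Mondays and Saturdays of each week.
The following Saturday is Mar 1 2025.
The following Monday is Mar 3 2025.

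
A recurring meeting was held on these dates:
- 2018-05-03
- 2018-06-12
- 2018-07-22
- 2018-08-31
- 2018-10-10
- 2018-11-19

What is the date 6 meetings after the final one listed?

2019-07-17

The spacing is 40, 40, 40, 40, 40 days — always 40 days.
2018-11-19 + 40 days = 2018-12-29.
2018-12-29 + 40 days = 2019-02-07.
2019-02-07 + 40 days = 2019-03-19.
2019-03-19 + 40 days = 2019-04-28.
2019-04-28 + 40 days = 2019-06-07.
2019-06-07 + 40 days = 2019-07-17.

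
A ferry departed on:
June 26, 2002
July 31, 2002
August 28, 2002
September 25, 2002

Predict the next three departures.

Every date is a Wednesday; gaps 35, 28, 28 days.
Each is the last Wednesday of its month (at least one falls on the 29th or later, ruling out '4th Wednesday').
Last Wednesday of October 2002: October 30, 2002.
November 2002 ends with Wednesday November 27, 2002.
Last Wednesday of December 2002: December 25, 2002.

October 30, 2002; November 27, 2002; December 25, 2002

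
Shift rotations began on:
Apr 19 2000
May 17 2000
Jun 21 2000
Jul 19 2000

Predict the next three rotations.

Gaps: 28, 35, 28 days — a mix of 28 and 35. Every date is a Wednesday.
Each is the 3rd Wednesday of its month.
August 2000 — 3rd Wednesday is Aug 16 2000.
3rd Wednesday of September 2000: Sep 20 2000.
3rd Wednesday of October 2000: Oct 18 2000.

Aug 16 2000, Sep 20 2000, Oct 18 2000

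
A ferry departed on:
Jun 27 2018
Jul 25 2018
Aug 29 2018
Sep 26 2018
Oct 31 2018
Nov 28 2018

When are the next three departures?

These are Wednesdays with 28, 35, 28, 35, 28-day gaps.
Each is the final Wednesday of its month — Aug 29 2018 is past the 28th, so '4th Wednesday' doesn't fit.
December 2018 ends with Wednesday Dec 26 2018.
January 2019 ends with Wednesday Jan 30 2019.
February 2019 ends with Wednesday Feb 27 2019.

Dec 26 2018, Jan 30 2019, Feb 27 2019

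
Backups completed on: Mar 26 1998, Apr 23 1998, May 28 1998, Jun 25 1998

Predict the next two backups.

Jul 23 1998, Aug 27 1998

These are Thursdays at 28- or 35-day spacing (28, 35, 28).
The pattern: 4th Thursday of the month.
4th Thursday of July 1998: Jul 23 1998.
August 1998 — 4th Thursday is Aug 27 1998.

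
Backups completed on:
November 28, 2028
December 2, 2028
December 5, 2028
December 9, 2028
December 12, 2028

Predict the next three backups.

The gap pattern 4, 3, 4, 3 repeats every 2 events.
These are the Tuesdays and Saturdays of each week.
Next Saturday: December 16, 2028.
The following Tuesday is December 19, 2028.
Next Saturday: December 23, 2028.

December 16, 2028; December 19, 2028; December 23, 2028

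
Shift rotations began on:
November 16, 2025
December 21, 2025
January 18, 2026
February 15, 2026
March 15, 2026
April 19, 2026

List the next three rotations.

May 17, 2026; June 21, 2026; July 19, 2026

Gaps: 35, 28, 28, 28, 35 days — a mix of 28 and 35. Every date is a Sunday.
Each is the 3rd Sunday of its month.
May 2026 — 3rd Sunday is May 17, 2026.
June 2026 — 3rd Sunday is June 21, 2026.
July 2026 — 3rd Sunday is July 19, 2026.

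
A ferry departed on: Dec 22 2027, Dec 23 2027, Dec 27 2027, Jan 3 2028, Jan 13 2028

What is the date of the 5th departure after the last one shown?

Apr 17 2028

Gaps: 1, 4, 7, 10 days — each gap is 3 larger than the previous one.
Next gap: 13 days. Jan 13 2028 + 13 days = Jan 26 2028.
Next gap: 16 days. Jan 26 2028 + 16 days = Feb 11 2028.
Next gap: 19 days. Feb 11 2028 + 19 days = Mar 1 2028.
Next gap: 22 days. Mar 1 2028 + 22 days = Mar 23 2028.
Next gap: 25 days. Mar 23 2028 + 25 days = Apr 17 2028.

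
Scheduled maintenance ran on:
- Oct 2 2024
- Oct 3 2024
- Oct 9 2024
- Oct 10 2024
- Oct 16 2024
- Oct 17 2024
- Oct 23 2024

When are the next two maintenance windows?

The gap pattern 1, 6, 1, 6, 1, 6 repeats every 2 events.
These are the Wednesdays and Thursdays of each week.
The following Thursday is Oct 24 2024.
The following Wednesday is Oct 30 2024.

Oct 24 2024, Oct 30 2024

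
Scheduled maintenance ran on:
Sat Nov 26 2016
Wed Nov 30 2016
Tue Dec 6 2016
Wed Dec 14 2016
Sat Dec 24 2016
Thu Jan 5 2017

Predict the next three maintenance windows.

Thu Jan 19 2017, Sat Feb 4 2017, Wed Feb 22 2017

Gaps: 4, 6, 8, 10, 12 days — each gap is 2 larger than the previous one.
Next gap: 14 days. Thu Jan 5 2017 + 14 days = Thu Jan 19 2017.
Next gap: 16 days. Thu Jan 19 2017 + 16 days = Sat Feb 4 2017.
Next gap: 18 days. Sat Feb 4 2017 + 18 days = Wed Feb 22 2017.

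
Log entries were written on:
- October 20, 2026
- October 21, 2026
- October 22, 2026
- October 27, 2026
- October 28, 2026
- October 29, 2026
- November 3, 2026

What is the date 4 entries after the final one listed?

November 11, 2026

Gaps: 1, 1, 5, 1, 1, 5 days — not constant, but cyclic with period 3.
The events fall on every Tuesday, Wednesday and Thursday.
Next Wednesday: November 4, 2026.
The following Thursday is November 5, 2026.
The following Tuesday is November 10, 2026.
The following Wednesday is November 11, 2026.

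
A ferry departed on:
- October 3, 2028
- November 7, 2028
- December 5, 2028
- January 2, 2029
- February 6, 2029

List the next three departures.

March 6, 2029; April 3, 2029; May 1, 2029

Gaps: 35, 28, 28, 35 days — a mix of 28 and 35. Every date is a Tuesday.
Each is the 1st Tuesday of its month.
1st Tuesday of March 2029: March 6, 2029.
1st Tuesday of April 2029: April 3, 2029.
May 2029 — 1st Tuesday is May 1, 2029.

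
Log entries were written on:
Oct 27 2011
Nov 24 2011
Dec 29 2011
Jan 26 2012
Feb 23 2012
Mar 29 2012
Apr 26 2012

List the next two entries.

Every date is a Thursday; gaps 28, 35, 28, 28, 35, 28 days.
Each is the last Thursday of its month (at least one falls on the 29th or later, ruling out '4th Thursday').
May 2012 ends with Thursday May 31 2012.
Last Thursday of June 2012: Jun 28 2012.

May 31 2012, Jun 28 2012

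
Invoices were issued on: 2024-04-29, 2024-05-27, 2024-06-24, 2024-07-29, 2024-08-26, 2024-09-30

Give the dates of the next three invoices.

2024-10-28, 2024-11-25, 2024-12-30

These are Mondays with 28, 28, 35, 28, 35-day gaps.
Each is the final Monday of its month — 2024-04-29 is past the 28th, so '4th Monday' doesn't fit.
Last Monday of October 2024: 2024-10-28.
Last Monday of November 2024: 2024-11-25.
Last Monday of December 2024: 2024-12-30.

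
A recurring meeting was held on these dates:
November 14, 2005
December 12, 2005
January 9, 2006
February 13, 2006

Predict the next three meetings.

These are Mondays at 28- or 35-day spacing (28, 28, 35).
The pattern: 2nd Monday of the month.
March 2006 — 2nd Monday is March 13, 2006.
2nd Monday of April 2006: April 10, 2006.
May 2006 — 2nd Monday is May 8, 2006.

March 13, 2006; April 10, 2006; May 8, 2006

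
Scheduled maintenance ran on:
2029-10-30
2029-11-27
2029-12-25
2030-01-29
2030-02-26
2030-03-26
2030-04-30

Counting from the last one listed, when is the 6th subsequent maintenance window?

These are Tuesdays with 28, 28, 35, 28, 28, 35-day gaps.
Each is the final Tuesday of its month — 2029-10-30 is past the 28th, so '4th Tuesday' doesn't fit.
Last Tuesday of May 2030: 2030-05-28.
June 2030 ends with Tuesday 2030-06-25.
July 2030 ends with Tuesday 2030-07-30.
August 2030 ends with Tuesday 2030-08-27.
September 2030 ends with Tuesday 2030-09-24.
Last Tuesday of October 2030: 2030-10-29.

2030-10-29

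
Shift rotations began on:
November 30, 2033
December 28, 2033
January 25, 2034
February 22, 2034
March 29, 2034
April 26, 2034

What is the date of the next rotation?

Every date is a Wednesday; gaps 28, 28, 28, 35, 28 days.
Each is the last Wednesday of its month (at least one falls on the 29th or later, ruling out '4th Wednesday').
Last Wednesday of May 2034: May 31, 2034.

May 31, 2034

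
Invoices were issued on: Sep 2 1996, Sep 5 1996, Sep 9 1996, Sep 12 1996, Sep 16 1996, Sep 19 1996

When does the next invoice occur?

Sep 23 1996

Gaps: 3, 4, 3, 4, 3 days — not constant, but cyclic with period 2.
The events fall on every Monday and Thursday.
Next Monday: Sep 23 1996.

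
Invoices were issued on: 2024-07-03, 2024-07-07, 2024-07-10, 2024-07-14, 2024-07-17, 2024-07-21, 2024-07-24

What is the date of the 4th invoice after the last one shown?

The gap pattern 4, 3, 4, 3, 4, 3 repeats every 2 events.
These are the Wednesdays and Sundays of each week.
Next Sunday: 2024-07-28.
The following Wednesday is 2024-07-31.
The following Sunday is 2024-08-04.
Next Wednesday: 2024-08-07.

2024-08-07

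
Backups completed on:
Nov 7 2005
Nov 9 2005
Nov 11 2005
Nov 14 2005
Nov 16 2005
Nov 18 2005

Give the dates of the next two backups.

Nov 21 2005, Nov 23 2005

The gap pattern 2, 2, 3, 2, 2 repeats every 3 events.
These are the Mondays, Wednesdays and Fridays of each week.
The following Monday is Nov 21 2005.
Next Wednesday: Nov 23 2005.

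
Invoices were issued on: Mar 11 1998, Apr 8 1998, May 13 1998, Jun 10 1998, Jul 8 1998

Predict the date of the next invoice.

Aug 12 1998

All dates are Wednesdays, 28, 35, 28, 28 days apart.
Specifically, the 2nd Wednesday of each month.
2nd Wednesday of August 1998: Aug 12 1998.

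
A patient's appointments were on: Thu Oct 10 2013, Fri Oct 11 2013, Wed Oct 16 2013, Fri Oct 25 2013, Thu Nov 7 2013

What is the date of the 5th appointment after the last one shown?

Wed Mar 12 2014

Intervals are 1, 5, 9, 13 days — an arithmetic progression with common difference 4.
Next gap: 17 days. Thu Nov 7 2013 + 17 days = Sun Nov 24 2013.
Next gap: 21 days. Sun Nov 24 2013 + 21 days = Sun Dec 15 2013.
Next gap: 25 days. Sun Dec 15 2013 + 25 days = Thu Jan 9 2014.
Next gap: 29 days. Thu Jan 9 2014 + 29 days = Fri Feb 7 2014.
Next gap: 33 days. Fri Feb 7 2014 + 33 days = Wed Mar 12 2014.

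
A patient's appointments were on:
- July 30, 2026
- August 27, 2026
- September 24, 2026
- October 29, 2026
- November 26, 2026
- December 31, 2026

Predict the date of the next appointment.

January 28, 2027

All Thursdays; the gaps (28, 28, 35, 28, 35) vary with month length.
This is the last Thursday of each month.
Last Thursday of January 2027: January 28, 2027.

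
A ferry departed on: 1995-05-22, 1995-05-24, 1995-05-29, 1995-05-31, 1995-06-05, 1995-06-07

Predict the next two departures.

1995-06-12, 1995-06-14

Every event lands on a Monday or Wednesday (gaps cycle 2, 5, 2, 5, 2).
So the schedule is: every Monday and Wednesday.
The following Monday is 1995-06-12.
The following Wednesday is 1995-06-14.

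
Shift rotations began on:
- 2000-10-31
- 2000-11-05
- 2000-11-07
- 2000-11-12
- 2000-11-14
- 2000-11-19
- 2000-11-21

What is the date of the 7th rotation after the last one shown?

The gap pattern 5, 2, 5, 2, 5, 2 repeats every 2 events.
These are the Tuesdays and Sundays of each week.
Next Sunday: 2000-11-26.
The following Tuesday is 2000-11-28.
Next Sunday: 2000-12-03.
The following Tuesday is 2000-12-05.
The following Sunday is 2000-12-10.
Next Tuesday: 2000-12-12.
Next Sunday: 2000-12-17.

2000-12-17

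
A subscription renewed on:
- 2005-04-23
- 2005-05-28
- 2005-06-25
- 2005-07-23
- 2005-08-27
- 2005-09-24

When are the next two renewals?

These are Saturdays at 28- or 35-day spacing (35, 28, 28, 35, 28).
The pattern: 4th Saturday of the month.
4th Saturday of October 2005: 2005-10-22.
4th Saturday of November 2005: 2005-11-26.

2005-10-22, 2005-11-26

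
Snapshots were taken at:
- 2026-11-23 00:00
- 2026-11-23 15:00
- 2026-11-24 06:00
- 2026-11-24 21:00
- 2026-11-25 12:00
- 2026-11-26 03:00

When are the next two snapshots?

2026-11-26 18:00, 2026-11-27 09:00

Gaps: 15, 15, 15, 15, 15 hours — each event is 15 hours after the previous one.
2026-11-26 03:00 + 15 h = 2026-11-26 18:00.
2026-11-26 18:00 + 15 h = 2026-11-27 09:00.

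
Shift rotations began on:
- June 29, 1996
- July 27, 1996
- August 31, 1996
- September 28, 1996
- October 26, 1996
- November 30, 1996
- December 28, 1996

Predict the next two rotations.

These are Saturdays with 28, 35, 28, 28, 35, 28-day gaps.
Each is the final Saturday of its month — June 29, 1996 is past the 28th, so '4th Saturday' doesn't fit.
Last Saturday of January 1997: January 25, 1997.
Last Saturday of February 1997: February 22, 1997.

January 25, 1997; February 22, 1997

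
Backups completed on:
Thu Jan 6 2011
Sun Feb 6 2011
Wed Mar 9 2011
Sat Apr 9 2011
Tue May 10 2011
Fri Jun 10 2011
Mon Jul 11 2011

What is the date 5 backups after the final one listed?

Gaps between consecutive events: 31, 31, 31, 31, 31, 31 days — a constant 31-day interval.
Mon Jul 11 2011 + 31 days = Thu Aug 11 2011.
Thu Aug 11 2011 + 31 days = Sun Sep 11 2011.
Sun Sep 11 2011 + 31 days = Wed Oct 12 2011.
Wed Oct 12 2011 + 31 days = Sat Nov 12 2011.
Sat Nov 12 2011 + 31 days = Tue Dec 13 2011.

Tue Dec 13 2011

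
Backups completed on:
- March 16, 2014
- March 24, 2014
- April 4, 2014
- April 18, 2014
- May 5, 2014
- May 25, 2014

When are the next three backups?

June 17, 2014; July 13, 2014; August 11, 2014

Intervals are 8, 11, 14, 17, 20 days — an arithmetic progression with common difference 3.
Next gap: 23 days. May 25, 2014 + 23 days = June 17, 2014.
Next gap: 26 days. June 17, 2014 + 26 days = July 13, 2014.
Next gap: 29 days. July 13, 2014 + 29 days = August 11, 2014.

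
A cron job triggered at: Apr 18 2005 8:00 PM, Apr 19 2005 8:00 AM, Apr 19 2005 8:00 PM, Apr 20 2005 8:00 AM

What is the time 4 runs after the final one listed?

The interval is a steady 12 hours (12, 12, 12).
Apr 20 2005 8:00 AM + 12 h = Apr 20 2005 8:00 PM.
Apr 20 2005 8:00 PM + 12 h = Apr 21 2005 8:00 AM.
Apr 21 2005 8:00 AM + 12 h = Apr 21 2005 8:00 PM.
Apr 21 2005 8:00 PM + 12 h = Apr 22 2005 8:00 AM.

Apr 22 2005 8:00 AM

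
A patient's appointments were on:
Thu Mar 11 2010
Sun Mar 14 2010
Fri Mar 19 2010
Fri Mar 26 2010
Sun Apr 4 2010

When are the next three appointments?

Thu Apr 15 2010, Wed Apr 28 2010, Thu May 13 2010

The spacing grows by 2 each time: 3, 5, 7, 9 days.
Next gap: 11 days. Sun Apr 4 2010 + 11 days = Thu Apr 15 2010.
Next gap: 13 days. Thu Apr 15 2010 + 13 days = Wed Apr 28 2010.
Next gap: 15 days. Wed Apr 28 2010 + 15 days = Thu May 13 2010.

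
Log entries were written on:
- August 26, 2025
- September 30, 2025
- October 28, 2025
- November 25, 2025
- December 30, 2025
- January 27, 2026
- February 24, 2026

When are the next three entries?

March 31, 2026; April 28, 2026; May 26, 2026

All Tuesdays; the gaps (35, 28, 28, 35, 28, 28) vary with month length.
This is the last Tuesday of each month.
March 2026 ends with Tuesday March 31, 2026.
April 2026 ends with Tuesday April 28, 2026.
Last Tuesday of May 2026: May 26, 2026.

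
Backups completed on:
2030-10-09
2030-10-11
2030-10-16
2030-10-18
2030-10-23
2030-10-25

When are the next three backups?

2030-10-30, 2030-11-01, 2030-11-06

Gaps: 2, 5, 2, 5, 2 days — not constant, but cyclic with period 2.
The events fall on every Wednesday and Friday.
Next Wednesday: 2030-10-30.
The following Friday is 2030-11-01.
The following Wednesday is 2030-11-06.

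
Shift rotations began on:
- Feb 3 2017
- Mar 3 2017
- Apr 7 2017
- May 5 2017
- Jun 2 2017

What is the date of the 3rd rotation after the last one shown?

Gaps: 28, 35, 28, 28 days — a mix of 28 and 35. Every date is a Friday.
Each is the 1st Friday of its month.
July 2017 — 1st Friday is Jul 7 2017.
August 2017 — 1st Friday is Aug 4 2017.
1st Friday of September 2017: Sep 1 2017.

Sep 1 2017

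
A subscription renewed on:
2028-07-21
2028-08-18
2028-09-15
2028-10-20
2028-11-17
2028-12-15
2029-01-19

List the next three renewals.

All dates are Fridays, 28, 28, 35, 28, 28, 35 days apart.
Specifically, the 3rd Friday of each month.
3rd Friday of February 2029: 2029-02-16.
March 2029 — 3rd Friday is 2029-03-16.
3rd Friday of April 2029: 2029-04-20.

2029-02-16, 2029-03-16, 2029-04-20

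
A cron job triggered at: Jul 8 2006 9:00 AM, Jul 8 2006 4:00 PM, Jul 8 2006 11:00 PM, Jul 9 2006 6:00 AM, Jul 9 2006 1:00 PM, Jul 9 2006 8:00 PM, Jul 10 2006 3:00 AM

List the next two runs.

The interval is a steady 7 hours (7, 7, 7, 7, 7, 7).
Jul 10 2006 3:00 AM + 7 h = Jul 10 2006 10:00 AM.
Jul 10 2006 10:00 AM + 7 h = Jul 10 2006 5:00 PM.

Jul 10 2006 10:00 AM, Jul 10 2006 5:00 PM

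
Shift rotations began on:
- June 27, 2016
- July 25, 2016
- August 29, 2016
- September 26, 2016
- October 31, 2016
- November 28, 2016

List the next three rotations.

These are Mondays with 28, 35, 28, 35, 28-day gaps.
Each is the final Monday of its month — August 29, 2016 is past the 28th, so '4th Monday' doesn't fit.
December 2016 ends with Monday December 26, 2016.
January 2017 ends with Monday January 30, 2017.
Last Monday of February 2017: February 27, 2017.

December 26, 2016; January 30, 2017; February 27, 2017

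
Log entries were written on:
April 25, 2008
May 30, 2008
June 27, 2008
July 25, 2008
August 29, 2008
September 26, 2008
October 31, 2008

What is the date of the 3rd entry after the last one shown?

These are Fridays with 35, 28, 28, 35, 28, 35-day gaps.
Each is the final Friday of its month — May 30, 2008 is past the 28th, so '4th Friday' doesn't fit.
November 2008 ends with Friday November 28, 2008.
December 2008 ends with Friday December 26, 2008.
Last Friday of January 2009: January 30, 2009.

January 30, 2009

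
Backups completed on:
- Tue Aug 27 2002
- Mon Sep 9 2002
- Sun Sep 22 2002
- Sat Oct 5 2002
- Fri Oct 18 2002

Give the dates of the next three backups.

Every event comes 13 days after the last (13, 13, 13, 13).
Fri Oct 18 2002 + 13 days = Thu Oct 31 2002.
Thu Oct 31 2002 + 13 days = Wed Nov 13 2002.
Wed Nov 13 2002 + 13 days = Tue Nov 26 2002.

Thu Oct 31 2002, Wed Nov 13 2002, Tue Nov 26 2002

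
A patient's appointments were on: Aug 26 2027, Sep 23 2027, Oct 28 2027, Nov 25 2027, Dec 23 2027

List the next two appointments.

All dates are Thursdays, 28, 35, 28, 28 days apart.
Specifically, the 4th Thursday of each month.
January 2028 — 4th Thursday is Jan 27 2028.
4th Thursday of February 2028: Feb 24 2028.

Jan 27 2028, Feb 24 2028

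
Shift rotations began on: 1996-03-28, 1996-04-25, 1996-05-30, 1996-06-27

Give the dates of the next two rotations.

1996-07-25, 1996-08-29

All Thursdays; the gaps (28, 35, 28) vary with month length.
This is the last Thursday of each month.
July 1996 ends with Thursday 1996-07-25.
Last Thursday of August 1996: 1996-08-29.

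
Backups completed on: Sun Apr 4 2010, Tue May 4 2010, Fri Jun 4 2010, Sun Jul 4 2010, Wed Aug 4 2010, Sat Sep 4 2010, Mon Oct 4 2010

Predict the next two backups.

Gaps: 30, 31, 30, 31, 31, 30 days — not constant. Every event is on the 4th of the month.
Pattern: the 4th of each month.
Next: November 2010 → Thu Nov 4 2010.
Next: December 2010 → Sat Dec 4 2010.

Thu Nov 4 2010, Sat Dec 4 2010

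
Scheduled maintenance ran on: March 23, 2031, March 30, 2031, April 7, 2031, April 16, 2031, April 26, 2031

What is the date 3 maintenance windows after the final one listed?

The spacing grows by 1 each time: 7, 8, 9, 10 days.
Next gap: 11 days. April 26, 2031 + 11 days = May 7, 2031.
Next gap: 12 days. May 7, 2031 + 12 days = May 19, 2031.
Next gap: 13 days. May 19, 2031 + 13 days = June 1, 2031.

June 1, 2031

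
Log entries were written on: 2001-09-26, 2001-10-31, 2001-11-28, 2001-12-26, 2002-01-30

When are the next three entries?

2002-02-27, 2002-03-27, 2002-04-24

These are Wednesdays with 35, 28, 28, 35-day gaps.
Each is the final Wednesday of its month — 2001-10-31 is past the 28th, so '4th Wednesday' doesn't fit.
February 2002 ends with Wednesday 2002-02-27.
March 2002 ends with Wednesday 2002-03-27.
Last Wednesday of April 2002: 2002-04-24.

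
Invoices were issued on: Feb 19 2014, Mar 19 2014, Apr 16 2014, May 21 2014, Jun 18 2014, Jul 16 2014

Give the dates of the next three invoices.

All dates are Wednesdays, 28, 28, 35, 28, 28 days apart.
Specifically, the 3rd Wednesday of each month.
August 2014 — 3rd Wednesday is Aug 20 2014.
3rd Wednesday of September 2014: Sep 17 2014.
3rd Wednesday of October 2014: Oct 15 2014.

Aug 20 2014, Sep 17 2014, Oct 15 2014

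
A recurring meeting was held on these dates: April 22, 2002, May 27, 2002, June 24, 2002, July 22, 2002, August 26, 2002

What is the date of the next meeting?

September 23, 2002

These are Mondays at 28- or 35-day spacing (35, 28, 28, 35).
The pattern: 4th Monday of the month.
4th Monday of September 2002: September 23, 2002.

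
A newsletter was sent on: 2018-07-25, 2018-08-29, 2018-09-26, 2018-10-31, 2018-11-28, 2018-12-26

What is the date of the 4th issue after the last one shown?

Every date is a Wednesday; gaps 35, 28, 35, 28, 28 days.
Each is the last Wednesday of its month (at least one falls on the 29th or later, ruling out '4th Wednesday').
Last Wednesday of January 2019: 2019-01-30.
February 2019 ends with Wednesday 2019-02-27.
Last Wednesday of March 2019: 2019-03-27.
Last Wednesday of April 2019: 2019-04-24.

2019-04-24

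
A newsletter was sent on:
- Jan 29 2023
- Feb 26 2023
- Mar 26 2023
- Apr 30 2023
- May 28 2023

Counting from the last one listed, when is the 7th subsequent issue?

Dec 31 2023

All Sundays; the gaps (28, 28, 35, 28) vary with month length.
This is the last Sunday of each month.
June 2023 ends with Sunday Jun 25 2023.
July 2023 ends with Sunday Jul 30 2023.
August 2023 ends with Sunday Aug 27 2023.
September 2023 ends with Sunday Sep 24 2023.
Last Sunday of October 2023: Oct 29 2023.
November 2023 ends with Sunday Nov 26 2023.
Last Sunday of December 2023: Dec 31 2023.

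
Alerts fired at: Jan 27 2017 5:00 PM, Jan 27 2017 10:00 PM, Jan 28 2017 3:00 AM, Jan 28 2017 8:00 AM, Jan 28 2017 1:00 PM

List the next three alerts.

Jan 28 2017 6:00 PM, Jan 28 2017 11:00 PM, Jan 29 2017 4:00 AM

Spacing: 5, 5, 5, 5 h — constant 5 h.
Jan 28 2017 1:00 PM + 5 h = Jan 28 2017 6:00 PM.
Jan 28 2017 6:00 PM + 5 h = Jan 28 2017 11:00 PM.
Jan 28 2017 11:00 PM + 5 h = Jan 29 2017 4:00 AM.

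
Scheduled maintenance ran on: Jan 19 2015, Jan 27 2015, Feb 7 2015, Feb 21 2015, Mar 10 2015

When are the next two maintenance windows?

Mar 30 2015, Apr 22 2015

The spacing grows by 3 each time: 8, 11, 14, 17 days.
Next gap: 20 days. Mar 10 2015 + 20 days = Mar 30 2015.
Next gap: 23 days. Mar 30 2015 + 23 days = Apr 22 2015.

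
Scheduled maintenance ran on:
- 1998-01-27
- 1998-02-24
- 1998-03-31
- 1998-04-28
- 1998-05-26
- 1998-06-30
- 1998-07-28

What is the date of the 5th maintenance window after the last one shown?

1998-12-29

These are Tuesdays with 28, 35, 28, 28, 35, 28-day gaps.
Each is the final Tuesday of its month — 1998-03-31 is past the 28th, so '4th Tuesday' doesn't fit.
Last Tuesday of August 1998: 1998-08-25.
Last Tuesday of September 1998: 1998-09-29.
Last Tuesday of October 1998: 1998-10-27.
November 1998 ends with Tuesday 1998-11-24.
Last Tuesday of December 1998: 1998-12-29.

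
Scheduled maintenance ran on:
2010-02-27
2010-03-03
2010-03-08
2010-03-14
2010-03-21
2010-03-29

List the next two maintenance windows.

The spacing grows by 1 each time: 4, 5, 6, 7, 8 days.
Next gap: 9 days. 2010-03-29 + 9 days = 2010-04-07.
Next gap: 10 days. 2010-04-07 + 10 days = 2010-04-17.

2010-04-07, 2010-04-17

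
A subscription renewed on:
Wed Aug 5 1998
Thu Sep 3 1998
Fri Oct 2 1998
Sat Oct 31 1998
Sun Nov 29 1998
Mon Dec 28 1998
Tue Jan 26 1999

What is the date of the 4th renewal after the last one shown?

Every event comes 29 days after the last (29, 29, 29, 29, 29, 29).
Tue Jan 26 1999 + 29 days = Wed Feb 24 1999.
Wed Feb 24 1999 + 29 days = Thu Mar 25 1999.
Thu Mar 25 1999 + 29 days = Fri Apr 23 1999.
Fri Apr 23 1999 + 29 days = Sat May 22 1999.

Sat May 22 1999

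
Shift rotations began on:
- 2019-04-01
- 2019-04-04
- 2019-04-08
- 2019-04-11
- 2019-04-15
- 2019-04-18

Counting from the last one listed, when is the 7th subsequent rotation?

The gap pattern 3, 4, 3, 4, 3 repeats every 2 events.
These are the Mondays and Thursdays of each week.
The following Monday is 2019-04-22.
The following Thursday is 2019-04-25.
Next Monday: 2019-04-29.
The following Thursday is 2019-05-02.
Next Monday: 2019-05-06.
The following Thursday is 2019-05-09.
Next Monday: 2019-05-13.

2019-05-13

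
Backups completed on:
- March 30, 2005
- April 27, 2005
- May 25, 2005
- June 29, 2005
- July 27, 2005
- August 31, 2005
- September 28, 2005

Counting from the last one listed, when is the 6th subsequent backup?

Every date is a Wednesday; gaps 28, 28, 35, 28, 35, 28 days.
Each is the last Wednesday of its month (at least one falls on the 29th or later, ruling out '4th Wednesday').
October 2005 ends with Wednesday October 26, 2005.
Last Wednesday of November 2005: November 30, 2005.
December 2005 ends with Wednesday December 28, 2005.
January 2006 ends with Wednesday January 25, 2006.
February 2006 ends with Wednesday February 22, 2006.
March 2006 ends with Wednesday March 29, 2006.

March 29, 2006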